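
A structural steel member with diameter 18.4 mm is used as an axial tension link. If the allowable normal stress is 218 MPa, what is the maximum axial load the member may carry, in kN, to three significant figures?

A = 265.9 mm².
P_max = σ_allow · A = 218 · 265.9 = 57970 N = 57.97 kN.

58.0 kN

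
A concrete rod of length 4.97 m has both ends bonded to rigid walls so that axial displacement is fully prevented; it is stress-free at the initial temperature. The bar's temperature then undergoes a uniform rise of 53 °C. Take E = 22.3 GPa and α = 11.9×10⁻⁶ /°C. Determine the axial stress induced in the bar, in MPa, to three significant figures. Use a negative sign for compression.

Free thermal expansion αLΔT = 11.9e-6 · 4970 · 53 = 3.135 mm.
The walls impose strain ε = −(3.135)/4970 = -6.3070e-04; σ = Eε = 22300 · -6.3070e-04 = -14.06 MPa.

-14.1 MPa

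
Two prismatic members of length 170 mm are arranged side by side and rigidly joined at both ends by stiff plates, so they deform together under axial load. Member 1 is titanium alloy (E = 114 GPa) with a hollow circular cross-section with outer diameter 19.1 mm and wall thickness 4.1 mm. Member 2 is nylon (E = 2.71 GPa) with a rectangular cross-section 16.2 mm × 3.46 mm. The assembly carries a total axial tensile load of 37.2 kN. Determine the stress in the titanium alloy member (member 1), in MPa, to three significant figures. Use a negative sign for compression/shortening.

191 MPa

A_1 = 193.2 mm².
A_2 = 56.05 mm².
Equal strain + equilibrium ⇒ each member carries load in proportion to AE: A₁E₁ = 22030000 N, A₂E₂ = 151900 N, ΣAE = 22180000 N.
σ₁ = P·E₁/ΣAE = 37200·114000/22180000 = 191.2 MPa.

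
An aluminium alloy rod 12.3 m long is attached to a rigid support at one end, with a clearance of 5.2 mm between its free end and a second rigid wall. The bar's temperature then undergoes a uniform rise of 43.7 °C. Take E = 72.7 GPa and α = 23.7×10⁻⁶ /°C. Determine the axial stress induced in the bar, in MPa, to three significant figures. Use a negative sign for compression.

Free thermal expansion αLΔT = 23.7e-6 · 12300 · 43.7 = 12.74 mm.
The walls engage after the gap closes; constrained expansion = 12.74 − 5.2 = 7.539 mm.
The walls impose strain ε = −(7.539)/12300 = -6.1293e-04; σ = Eε = 72700 · -6.1293e-04 = -44.56 MPa.

-44.6 MPa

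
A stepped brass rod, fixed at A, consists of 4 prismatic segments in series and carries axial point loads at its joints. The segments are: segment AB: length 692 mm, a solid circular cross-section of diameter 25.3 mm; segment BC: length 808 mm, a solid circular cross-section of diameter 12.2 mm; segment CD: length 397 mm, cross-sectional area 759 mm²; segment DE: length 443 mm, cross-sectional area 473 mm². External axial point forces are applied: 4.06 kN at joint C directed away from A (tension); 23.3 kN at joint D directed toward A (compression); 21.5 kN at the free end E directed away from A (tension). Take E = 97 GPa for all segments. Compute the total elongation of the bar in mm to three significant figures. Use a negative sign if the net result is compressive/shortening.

0.391 mm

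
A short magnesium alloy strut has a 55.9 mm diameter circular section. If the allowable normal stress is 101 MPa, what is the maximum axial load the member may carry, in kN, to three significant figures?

248 kN

A = 2454 mm².
P_max = σ_allow · A = 101 · 2454 = 247900 N = 247.9 kN.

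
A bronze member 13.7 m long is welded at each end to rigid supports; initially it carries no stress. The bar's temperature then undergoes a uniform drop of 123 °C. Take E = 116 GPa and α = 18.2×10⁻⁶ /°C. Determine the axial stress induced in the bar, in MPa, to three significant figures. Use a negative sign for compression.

Free thermal expansion αLΔT = 18.2e-6 · 13700 · -123 = -30.67 mm.
The walls impose strain ε = −(-30.67)/13700 = 2.2386e-03; σ = Eε = 116000 · 2.2386e-03 = 259.7 MPa.

260 MPa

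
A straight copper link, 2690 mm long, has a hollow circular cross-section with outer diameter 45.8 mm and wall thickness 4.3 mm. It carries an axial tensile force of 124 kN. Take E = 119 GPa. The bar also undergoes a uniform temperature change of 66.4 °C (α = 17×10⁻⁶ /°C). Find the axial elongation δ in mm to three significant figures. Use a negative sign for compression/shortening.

8.04 mm

A = 560.6 mm².
δ_mech = NL/(AE) = 124000·2690/(560.6·119000) = 5 mm.
δ_thermal = αLΔT = 17e-6·2690·66.4 = 3.036 mm.
δ = δ_mech + δ_thermal = 8.036 mm.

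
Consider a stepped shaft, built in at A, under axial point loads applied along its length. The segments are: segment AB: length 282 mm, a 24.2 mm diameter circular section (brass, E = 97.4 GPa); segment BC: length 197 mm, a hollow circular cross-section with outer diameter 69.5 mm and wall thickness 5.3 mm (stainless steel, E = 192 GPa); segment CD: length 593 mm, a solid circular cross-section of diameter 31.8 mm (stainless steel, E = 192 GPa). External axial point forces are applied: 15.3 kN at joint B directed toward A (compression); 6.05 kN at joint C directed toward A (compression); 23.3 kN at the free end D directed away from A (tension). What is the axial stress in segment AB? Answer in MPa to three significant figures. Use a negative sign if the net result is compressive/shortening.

4.24 MPa

Internal axial forces (sectioning from the free end, tension +): N_CD = 23.3 kN, N_BC = 17.25 kN, N_AB = 1.95 kN.
A_AB = 460 mm².
σ_AB = N_AB/A_AB = 1950/460 = 4.239 MPa.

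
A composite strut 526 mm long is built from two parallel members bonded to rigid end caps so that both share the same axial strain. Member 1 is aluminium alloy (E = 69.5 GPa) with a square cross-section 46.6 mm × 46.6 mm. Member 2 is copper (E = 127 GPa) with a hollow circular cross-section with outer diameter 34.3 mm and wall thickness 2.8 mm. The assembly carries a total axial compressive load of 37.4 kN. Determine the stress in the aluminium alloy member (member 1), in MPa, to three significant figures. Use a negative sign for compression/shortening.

A_1 = 2172 mm².
A_2 = 277.1 mm².
Equal strain + equilibrium ⇒ each member carries load in proportion to AE: A₁E₁ = 150900000 N, A₂E₂ = 35190000 N, ΣAE = 186100000 N.
σ₁ = P·E₁/ΣAE = -37400·69500/186100000 = -13.97 MPa.

-14.0 MPa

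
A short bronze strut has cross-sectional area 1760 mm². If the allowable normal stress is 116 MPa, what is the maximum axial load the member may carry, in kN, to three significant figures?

P_max = σ_allow · A = 116 · 1760 = 204200 N = 204.2 kN.

204 kN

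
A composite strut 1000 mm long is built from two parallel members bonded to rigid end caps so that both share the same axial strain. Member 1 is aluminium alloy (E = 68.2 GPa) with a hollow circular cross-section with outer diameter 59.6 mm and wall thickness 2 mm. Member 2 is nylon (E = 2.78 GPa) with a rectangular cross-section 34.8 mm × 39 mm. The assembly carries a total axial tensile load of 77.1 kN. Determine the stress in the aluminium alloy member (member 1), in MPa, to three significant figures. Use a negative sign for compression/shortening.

A_1 = 361.9 mm².
A_2 = 1357 mm².
Equal strain + equilibrium ⇒ each member carries load in proportion to AE: A₁E₁ = 24680000 N, A₂E₂ = 3773000 N, ΣAE = 28460000 N.
σ₁ = P·E₁/ΣAE = 77100·68200/28460000 = 184.8 MPa.

185 MPa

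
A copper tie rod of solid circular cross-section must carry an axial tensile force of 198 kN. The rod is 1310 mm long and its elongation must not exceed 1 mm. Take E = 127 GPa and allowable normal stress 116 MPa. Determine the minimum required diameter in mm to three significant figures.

Required area A ≥ P/σ_allow = 198000/116 = 1707 mm².
For a solid circular section, d ≥ √(4A/π) = 46.62 mm.
Elongation limit: A ≥ PL/(Eδ_allow) = 198000·1310/(127000·1) = 2042 mm² ⇒ d ≥ 50.99 mm.
The elongation limit governs.

51.0 mm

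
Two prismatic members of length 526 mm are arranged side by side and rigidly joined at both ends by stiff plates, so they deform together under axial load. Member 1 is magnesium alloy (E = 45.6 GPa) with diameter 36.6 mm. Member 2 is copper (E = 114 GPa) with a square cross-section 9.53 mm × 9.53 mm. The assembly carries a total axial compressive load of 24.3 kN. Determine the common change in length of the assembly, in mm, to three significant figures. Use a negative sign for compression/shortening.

-0.219 mm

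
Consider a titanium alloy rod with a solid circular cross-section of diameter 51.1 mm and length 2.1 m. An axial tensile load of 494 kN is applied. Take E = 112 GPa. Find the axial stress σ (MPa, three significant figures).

241 MPa

A = 2051 mm².
σ = N/A = 494000/2051 = 240.9 MPa.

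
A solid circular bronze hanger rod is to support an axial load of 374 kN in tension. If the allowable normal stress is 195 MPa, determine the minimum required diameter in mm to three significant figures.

Required area A ≥ P/σ_allow = 374000/195 = 1918 mm².
For a solid circular section, d ≥ √(4A/π) = 49.42 mm.

49.4 mm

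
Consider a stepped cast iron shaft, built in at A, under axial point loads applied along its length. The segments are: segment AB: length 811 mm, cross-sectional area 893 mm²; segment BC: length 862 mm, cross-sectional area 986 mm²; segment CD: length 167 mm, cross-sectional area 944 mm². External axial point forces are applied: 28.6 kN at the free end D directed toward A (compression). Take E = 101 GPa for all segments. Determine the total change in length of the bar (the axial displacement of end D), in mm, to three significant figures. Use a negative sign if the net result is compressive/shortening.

-0.555 mm

Internal axial forces (sectioning from the free end, tension +): N_CD = -28.6 kN, N_BC = -28.6 kN, N_AB = -28.6 kN.
δ_AB = -28600·811/(893·101000) = -0.2572 mm
δ_BC = -28600·862/(986·101000) = -0.2476 mm
δ_CD = -28600·167/(944·101000) = -0.05009 mm
δ = Σδ_i = -0.5548 mm.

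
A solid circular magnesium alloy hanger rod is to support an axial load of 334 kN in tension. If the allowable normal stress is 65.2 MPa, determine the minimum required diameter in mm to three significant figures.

Required area A ≥ P/σ_allow = 334000/65.2 = 5123 mm².
For a solid circular section, d ≥ √(4A/π) = 80.76 mm.

80.8 mm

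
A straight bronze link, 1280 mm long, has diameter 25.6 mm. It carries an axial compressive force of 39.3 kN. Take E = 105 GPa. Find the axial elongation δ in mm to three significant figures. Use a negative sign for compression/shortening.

-0.931 mm

A = 514.7 mm².
δ_mech = NL/(AE) = -39300·1280/(514.7·105000) = -0.9308 mm.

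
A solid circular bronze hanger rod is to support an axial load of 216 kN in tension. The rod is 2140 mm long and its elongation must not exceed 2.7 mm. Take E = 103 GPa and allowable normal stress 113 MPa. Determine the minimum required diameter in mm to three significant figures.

Required area A ≥ P/σ_allow = 216000/113 = 1912 mm².
For a solid circular section, d ≥ √(4A/π) = 49.33 mm.
Elongation limit: A ≥ PL/(Eδ_allow) = 216000·2140/(103000·2.7) = 1662 mm² ⇒ d ≥ 46 mm.
The stress limit governs.

49.3 mm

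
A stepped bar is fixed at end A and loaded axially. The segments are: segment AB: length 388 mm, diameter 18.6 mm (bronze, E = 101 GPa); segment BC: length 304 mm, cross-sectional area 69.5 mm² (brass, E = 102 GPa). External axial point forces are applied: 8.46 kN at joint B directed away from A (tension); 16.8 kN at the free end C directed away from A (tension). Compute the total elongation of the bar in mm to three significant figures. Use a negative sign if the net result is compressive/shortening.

Internal axial forces (sectioning from the free end, tension +): N_BC = 16.8 kN, N_AB = 25.26 kN.
A_AB = 271.7 mm².
δ_AB = 25260·388/(271.7·101000) = 0.3571 mm
δ_BC = 16800·304/(69.5·102000) = 0.7204 mm
δ = Σδ_i = 1.078 mm.

1.08 mm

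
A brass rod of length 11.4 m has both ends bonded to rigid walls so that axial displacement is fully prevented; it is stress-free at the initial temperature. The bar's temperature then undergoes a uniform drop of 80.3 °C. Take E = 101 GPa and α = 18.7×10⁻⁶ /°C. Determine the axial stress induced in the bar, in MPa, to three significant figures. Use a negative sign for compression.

Free thermal expansion αLΔT = 18.7e-6 · 11400 · -80.3 = -17.12 mm.
The walls impose strain ε = −(-17.12)/11400 = 1.5016e-03; σ = Eε = 101000 · 1.5016e-03 = 151.7 MPa.

152 MPa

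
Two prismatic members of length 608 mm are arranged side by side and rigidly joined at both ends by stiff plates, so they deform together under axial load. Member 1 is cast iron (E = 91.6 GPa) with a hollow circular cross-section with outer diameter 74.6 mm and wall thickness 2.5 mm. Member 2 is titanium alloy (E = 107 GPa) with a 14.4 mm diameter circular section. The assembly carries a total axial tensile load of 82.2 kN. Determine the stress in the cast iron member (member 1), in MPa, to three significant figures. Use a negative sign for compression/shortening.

109 MPa

A_1 = 566.3 mm².
A_2 = 162.9 mm².
Equal strain + equilibrium ⇒ each member carries load in proportion to AE: A₁E₁ = 51870000 N, A₂E₂ = 17430000 N, ΣAE = 69300000 N.
σ₁ = P·E₁/ΣAE = 82200·91600/69300000 = 108.7 MPa.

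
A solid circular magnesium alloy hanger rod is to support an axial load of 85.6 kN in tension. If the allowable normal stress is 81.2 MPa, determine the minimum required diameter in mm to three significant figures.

Required area A ≥ P/σ_allow = 85600/81.2 = 1054 mm².
For a solid circular section, d ≥ √(4A/π) = 36.64 mm.

36.6 mm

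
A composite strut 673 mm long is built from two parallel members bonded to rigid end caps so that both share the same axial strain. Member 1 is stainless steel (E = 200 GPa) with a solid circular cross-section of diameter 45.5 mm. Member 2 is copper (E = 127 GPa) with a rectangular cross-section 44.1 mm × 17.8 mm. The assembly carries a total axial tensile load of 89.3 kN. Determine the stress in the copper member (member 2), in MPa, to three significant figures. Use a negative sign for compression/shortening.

A_1 = 1626 mm².
A_2 = 785 mm².
Equal strain + equilibrium ⇒ each member carries load in proportion to AE: A₁E₁ = 325200000 N, A₂E₂ = 99690000 N, ΣAE = 424900000 N.
σ₂ = P·E₂/ΣAE = 89300·127000/424900000 = 26.69 MPa.

26.7 MPa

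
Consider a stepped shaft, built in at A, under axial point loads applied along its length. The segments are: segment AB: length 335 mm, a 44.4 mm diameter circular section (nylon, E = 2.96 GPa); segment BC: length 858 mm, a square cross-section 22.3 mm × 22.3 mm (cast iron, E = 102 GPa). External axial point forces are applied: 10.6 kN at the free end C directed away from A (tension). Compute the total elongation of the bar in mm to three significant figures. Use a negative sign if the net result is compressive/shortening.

Internal axial forces (sectioning from the free end, tension +): N_BC = 10.6 kN, N_AB = 10.6 kN.
A_AB = 1548 mm².
A_BC = 497.3 mm².
δ_AB = 10600·335/(1548·2960) = 0.7748 mm
δ_BC = 10600·858/(497.3·102000) = 0.1793 mm
δ = Σδ_i = 0.9541 mm.

0.954 mm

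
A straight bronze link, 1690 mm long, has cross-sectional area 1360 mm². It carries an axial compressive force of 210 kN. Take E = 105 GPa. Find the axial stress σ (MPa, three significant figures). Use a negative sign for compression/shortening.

σ = N/A = -210000/1360 = -154.4 MPa.

-154 MPa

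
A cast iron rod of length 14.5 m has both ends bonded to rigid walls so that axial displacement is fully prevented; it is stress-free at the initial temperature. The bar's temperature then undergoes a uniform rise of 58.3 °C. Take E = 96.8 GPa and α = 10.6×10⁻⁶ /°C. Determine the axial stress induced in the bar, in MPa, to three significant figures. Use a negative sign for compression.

Free thermal expansion αLΔT = 10.6e-6 · 14500 · 58.3 = 8.961 mm.
The walls impose strain ε = −(8.961)/14500 = -6.1798e-04; σ = Eε = 96800 · -6.1798e-04 = -59.82 MPa.

-59.8 MPa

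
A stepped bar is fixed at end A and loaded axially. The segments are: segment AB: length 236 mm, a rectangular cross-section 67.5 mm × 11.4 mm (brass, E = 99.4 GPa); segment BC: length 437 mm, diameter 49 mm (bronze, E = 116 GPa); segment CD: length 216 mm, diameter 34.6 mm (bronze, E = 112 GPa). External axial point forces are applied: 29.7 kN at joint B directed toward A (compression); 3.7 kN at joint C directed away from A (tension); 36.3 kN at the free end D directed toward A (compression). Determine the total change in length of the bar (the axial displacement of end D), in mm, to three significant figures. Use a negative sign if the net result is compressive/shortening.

Internal axial forces (sectioning from the free end, tension +): N_CD = -36.3 kN, N_BC = -32.6 kN, N_AB = -62.3 kN.
A_AB = 769.5 mm².
A_BC = 1886 mm².
A_CD = 940.2 mm².
δ_AB = -62300·236/(769.5·99400) = -0.1922 mm
δ_BC = -32600·437/(1886·116000) = -0.06513 mm
δ_CD = -36300·216/(940.2·112000) = -0.07446 mm
δ = Σδ_i = -0.3318 mm.

-0.332 mm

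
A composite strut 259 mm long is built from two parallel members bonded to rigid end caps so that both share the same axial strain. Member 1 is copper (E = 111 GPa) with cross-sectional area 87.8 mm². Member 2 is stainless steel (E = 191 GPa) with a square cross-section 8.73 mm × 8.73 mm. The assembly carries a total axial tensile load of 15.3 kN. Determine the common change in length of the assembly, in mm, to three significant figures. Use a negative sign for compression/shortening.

0.163 mm

A_2 = 76.21 mm².
Equal strain + equilibrium ⇒ each member carries load in proportion to AE: A₁E₁ = 9746000 N, A₂E₂ = 14560000 N, ΣAE = 24300000 N.
δ = PL/ΣAE = 15300·259/24300000 = 0.1631 mm.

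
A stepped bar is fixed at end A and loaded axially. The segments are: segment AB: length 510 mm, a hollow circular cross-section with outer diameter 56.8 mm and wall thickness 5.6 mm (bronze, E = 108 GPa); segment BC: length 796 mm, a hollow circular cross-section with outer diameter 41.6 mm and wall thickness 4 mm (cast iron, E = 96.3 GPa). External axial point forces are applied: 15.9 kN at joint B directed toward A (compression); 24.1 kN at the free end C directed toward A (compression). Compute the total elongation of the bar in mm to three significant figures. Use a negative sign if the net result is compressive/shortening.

-0.631 mm

Internal axial forces (sectioning from the free end, tension +): N_BC = -24.1 kN, N_AB = -40 kN.
A_AB = 900.8 mm².
A_BC = 472.5 mm².
δ_AB = -40000·510/(900.8·108000) = -0.2097 mm
δ_BC = -24100·796/(472.5·96300) = -0.4216 mm
δ = Σδ_i = -0.6313 mm.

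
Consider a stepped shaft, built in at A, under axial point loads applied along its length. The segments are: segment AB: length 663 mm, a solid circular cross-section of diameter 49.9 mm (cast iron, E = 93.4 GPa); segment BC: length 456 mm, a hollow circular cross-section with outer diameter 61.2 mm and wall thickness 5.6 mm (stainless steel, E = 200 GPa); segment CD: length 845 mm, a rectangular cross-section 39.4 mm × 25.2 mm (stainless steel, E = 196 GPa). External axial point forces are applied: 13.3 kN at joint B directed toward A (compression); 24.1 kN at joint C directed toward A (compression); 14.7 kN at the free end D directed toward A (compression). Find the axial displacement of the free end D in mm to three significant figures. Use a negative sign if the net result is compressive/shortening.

-0.343 mm

Internal axial forces (sectioning from the free end, tension +): N_CD = -14.7 kN, N_BC = -38.8 kN, N_AB = -52.1 kN.
A_AB = 1956 mm².
A_BC = 978.2 mm².
A_CD = 992.9 mm².
δ_AB = -52100·663/(1956·93400) = -0.1891 mm
δ_BC = -38800·456/(978.2·200000) = -0.09044 mm
δ_CD = -14700·845/(992.9·196000) = -0.06383 mm
δ = Σδ_i = -0.3434 mm.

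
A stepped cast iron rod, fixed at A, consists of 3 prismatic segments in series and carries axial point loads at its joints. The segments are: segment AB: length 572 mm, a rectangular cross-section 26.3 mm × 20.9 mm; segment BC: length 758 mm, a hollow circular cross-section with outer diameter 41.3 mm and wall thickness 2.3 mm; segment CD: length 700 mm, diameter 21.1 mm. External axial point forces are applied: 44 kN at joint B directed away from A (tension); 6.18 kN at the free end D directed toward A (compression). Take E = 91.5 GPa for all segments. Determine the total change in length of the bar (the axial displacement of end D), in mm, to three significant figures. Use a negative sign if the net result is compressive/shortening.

Internal axial forces (sectioning from the free end, tension +): N_CD = -6.18 kN, N_BC = -6.18 kN, N_AB = 37.82 kN.
A_AB = 549.7 mm².
A_BC = 281.8 mm².
A_CD = 349.7 mm².
δ_AB = 37820·572/(549.7·91500) = 0.4301 mm
δ_BC = -6180·758/(281.8·91500) = -0.1817 mm
δ_CD = -6180·700/(349.7·91500) = -0.1352 mm
δ = Σδ_i = 0.1132 mm.

0.113 mm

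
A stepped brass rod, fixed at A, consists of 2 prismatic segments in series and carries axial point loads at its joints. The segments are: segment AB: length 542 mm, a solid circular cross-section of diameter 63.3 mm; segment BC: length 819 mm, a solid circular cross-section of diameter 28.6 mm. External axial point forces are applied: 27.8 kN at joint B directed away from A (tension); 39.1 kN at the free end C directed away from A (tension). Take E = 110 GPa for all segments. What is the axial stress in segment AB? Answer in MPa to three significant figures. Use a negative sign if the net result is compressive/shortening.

Internal axial forces (sectioning from the free end, tension +): N_BC = 39.1 kN, N_AB = 66.9 kN.
A_AB = 3147 mm².
σ_AB = N_AB/A_AB = 66900/3147 = 21.26 MPa.

21.3 MPa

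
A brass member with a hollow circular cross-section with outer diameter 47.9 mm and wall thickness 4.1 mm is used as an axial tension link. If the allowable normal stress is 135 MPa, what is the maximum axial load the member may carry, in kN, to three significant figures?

76.2 kN

A = 564.2 mm².
P_max = σ_allow · A = 135 · 564.2 = 76160 N = 76.16 kN.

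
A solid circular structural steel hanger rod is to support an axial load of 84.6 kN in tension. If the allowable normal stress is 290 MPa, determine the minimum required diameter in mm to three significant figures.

19.3 mm

Required area A ≥ P/σ_allow = 84600/290 = 291.7 mm².
For a solid circular section, d ≥ √(4A/π) = 19.27 mm.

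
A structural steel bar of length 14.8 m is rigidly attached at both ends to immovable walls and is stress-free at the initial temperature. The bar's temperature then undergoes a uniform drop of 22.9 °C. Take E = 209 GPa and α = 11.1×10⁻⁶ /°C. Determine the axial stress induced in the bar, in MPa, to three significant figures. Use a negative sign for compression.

53.1 MPa

Free thermal expansion αLΔT = 11.1e-6 · 14800 · -22.9 = -3.762 mm.
The walls impose strain ε = −(-3.762)/14800 = 2.5419e-04; σ = Eε = 209000 · 2.5419e-04 = 53.13 MPa.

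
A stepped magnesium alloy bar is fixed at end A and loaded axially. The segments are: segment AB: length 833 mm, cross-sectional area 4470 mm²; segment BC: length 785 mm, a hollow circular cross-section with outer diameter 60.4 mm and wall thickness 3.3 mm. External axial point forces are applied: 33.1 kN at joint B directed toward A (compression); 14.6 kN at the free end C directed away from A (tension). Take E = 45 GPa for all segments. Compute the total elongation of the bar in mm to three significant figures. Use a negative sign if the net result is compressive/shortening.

Internal axial forces (sectioning from the free end, tension +): N_BC = 14.6 kN, N_AB = -18.5 kN.
A_BC = 592 mm².
δ_AB = -18500·833/(4470·45000) = -0.07661 mm
δ_BC = 14600·785/(592·45000) = 0.4302 mm
δ = Σδ_i = 0.3536 mm.

0.354 mm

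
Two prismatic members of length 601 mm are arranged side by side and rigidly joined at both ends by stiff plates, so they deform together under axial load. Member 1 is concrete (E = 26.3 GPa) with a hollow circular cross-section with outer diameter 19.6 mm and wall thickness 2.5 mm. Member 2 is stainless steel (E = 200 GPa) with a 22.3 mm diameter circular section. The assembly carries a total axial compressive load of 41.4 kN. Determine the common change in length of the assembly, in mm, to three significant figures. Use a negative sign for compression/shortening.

-0.305 mm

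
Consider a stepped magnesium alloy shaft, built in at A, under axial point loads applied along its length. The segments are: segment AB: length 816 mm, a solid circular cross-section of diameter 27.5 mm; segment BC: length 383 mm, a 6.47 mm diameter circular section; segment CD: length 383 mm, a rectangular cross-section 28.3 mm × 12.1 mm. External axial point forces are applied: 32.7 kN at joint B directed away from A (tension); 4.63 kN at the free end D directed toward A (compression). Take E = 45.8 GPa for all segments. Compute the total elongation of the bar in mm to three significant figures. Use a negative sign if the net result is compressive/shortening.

Internal axial forces (sectioning from the free end, tension +): N_CD = -4.63 kN, N_BC = -4.63 kN, N_AB = 28.07 kN.
A_AB = 594 mm².
A_BC = 32.88 mm².
A_CD = 342.4 mm².
δ_AB = 28070·816/(594·45800) = 0.842 mm
δ_BC = -4630·383/(32.88·45800) = -1.178 mm
δ_CD = -4630·383/(342.4·45800) = -0.1131 mm
δ = Σδ_i = -0.4487 mm.

-0.449 mm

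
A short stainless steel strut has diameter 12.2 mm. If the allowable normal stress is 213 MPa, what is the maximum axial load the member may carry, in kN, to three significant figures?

A = 116.9 mm².
P_max = σ_allow · A = 213 · 116.9 = 24900 N = 24.9 kN.

24.9 kN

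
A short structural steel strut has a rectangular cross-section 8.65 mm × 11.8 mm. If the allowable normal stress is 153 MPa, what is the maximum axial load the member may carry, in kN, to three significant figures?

A = 102.1 mm².
P_max = σ_allow · A = 153 · 102.1 = 15620 N = 15.62 kN.

15.6 kN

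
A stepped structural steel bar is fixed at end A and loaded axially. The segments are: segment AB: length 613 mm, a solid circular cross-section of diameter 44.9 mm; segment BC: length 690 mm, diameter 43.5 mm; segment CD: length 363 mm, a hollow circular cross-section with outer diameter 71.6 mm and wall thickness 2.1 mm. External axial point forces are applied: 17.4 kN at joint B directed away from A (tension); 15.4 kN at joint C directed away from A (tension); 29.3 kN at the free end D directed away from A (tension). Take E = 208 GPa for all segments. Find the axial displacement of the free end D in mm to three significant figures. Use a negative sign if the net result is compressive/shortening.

Internal axial forces (sectioning from the free end, tension +): N_CD = 29.3 kN, N_BC = 44.7 kN, N_AB = 62.1 kN.
A_AB = 1583 mm².
A_BC = 1486 mm².
A_CD = 458.5 mm².
δ_AB = 62100·613/(1583·208000) = 0.1156 mm
δ_BC = 44700·690/(1486·208000) = 0.09978 mm
δ_CD = 29300·363/(458.5·208000) = 0.1115 mm
δ = Σδ_i = 0.3269 mm.

0.327 mm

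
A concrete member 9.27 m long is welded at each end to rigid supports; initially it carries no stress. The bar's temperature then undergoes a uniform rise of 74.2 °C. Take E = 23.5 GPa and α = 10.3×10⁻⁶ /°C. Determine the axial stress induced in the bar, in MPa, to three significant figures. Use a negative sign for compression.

Free thermal expansion αLΔT = 10.3e-6 · 9270 · 74.2 = 7.085 mm.
The walls impose strain ε = −(7.085)/9270 = -7.6426e-04; σ = Eε = 23500 · -7.6426e-04 = -17.96 MPa.

-18.0 MPa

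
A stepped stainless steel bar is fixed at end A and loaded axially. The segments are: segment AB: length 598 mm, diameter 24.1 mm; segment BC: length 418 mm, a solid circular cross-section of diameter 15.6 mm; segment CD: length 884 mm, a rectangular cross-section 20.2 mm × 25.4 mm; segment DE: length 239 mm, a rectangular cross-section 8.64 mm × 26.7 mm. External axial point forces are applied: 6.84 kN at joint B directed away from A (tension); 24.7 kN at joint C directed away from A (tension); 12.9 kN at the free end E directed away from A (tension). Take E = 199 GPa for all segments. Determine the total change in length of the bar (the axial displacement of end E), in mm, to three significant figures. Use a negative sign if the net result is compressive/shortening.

0.885 mm

Internal axial forces (sectioning from the free end, tension +): N_DE = 12.9 kN, N_CD = 12.9 kN, N_BC = 37.6 kN, N_AB = 44.44 kN.
A_AB = 456.2 mm².
A_BC = 191.1 mm².
A_CD = 513.1 mm².
A_DE = 230.7 mm².
δ_AB = 44440·598/(456.2·199000) = 0.2928 mm
δ_BC = 37600·418/(191.1·199000) = 0.4132 mm
δ_CD = 12900·884/(513.1·199000) = 0.1117 mm
δ_DE = 12900·239/(230.7·199000) = 0.06716 mm
δ = Σδ_i = 0.8848 mm.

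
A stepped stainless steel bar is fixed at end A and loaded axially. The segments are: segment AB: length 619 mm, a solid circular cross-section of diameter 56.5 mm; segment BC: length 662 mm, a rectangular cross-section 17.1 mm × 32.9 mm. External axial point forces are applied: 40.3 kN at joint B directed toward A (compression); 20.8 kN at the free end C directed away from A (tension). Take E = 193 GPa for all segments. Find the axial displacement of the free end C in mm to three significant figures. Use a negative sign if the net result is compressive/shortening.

0.102 mm

Internal axial forces (sectioning from the free end, tension +): N_BC = 20.8 kN, N_AB = -19.5 kN.
A_AB = 2507 mm².
A_BC = 562.6 mm².
δ_AB = -19500·619/(2507·193000) = -0.02494 mm
δ_BC = 20800·662/(562.6·193000) = 0.1268 mm
δ = Σδ_i = 0.1019 mm.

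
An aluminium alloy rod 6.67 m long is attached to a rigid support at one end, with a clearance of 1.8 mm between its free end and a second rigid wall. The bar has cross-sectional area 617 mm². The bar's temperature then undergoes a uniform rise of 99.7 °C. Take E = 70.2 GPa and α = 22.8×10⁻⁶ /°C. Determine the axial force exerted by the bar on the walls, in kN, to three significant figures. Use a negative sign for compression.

Free thermal expansion αLΔT = 22.8e-6 · 6670 · 99.7 = 15.16 mm.
The walls engage after the gap closes; constrained expansion = 15.16 − 1.8 = 13.36 mm.
The walls impose strain ε = −(13.36)/6670 = -2.0033e-03; σ = Eε = 70200 · -2.0033e-03 = -140.6 MPa.
Wall reaction R = σ·A = -140.6·617 = -86770 N = -86.77 kN.

-86.8 kN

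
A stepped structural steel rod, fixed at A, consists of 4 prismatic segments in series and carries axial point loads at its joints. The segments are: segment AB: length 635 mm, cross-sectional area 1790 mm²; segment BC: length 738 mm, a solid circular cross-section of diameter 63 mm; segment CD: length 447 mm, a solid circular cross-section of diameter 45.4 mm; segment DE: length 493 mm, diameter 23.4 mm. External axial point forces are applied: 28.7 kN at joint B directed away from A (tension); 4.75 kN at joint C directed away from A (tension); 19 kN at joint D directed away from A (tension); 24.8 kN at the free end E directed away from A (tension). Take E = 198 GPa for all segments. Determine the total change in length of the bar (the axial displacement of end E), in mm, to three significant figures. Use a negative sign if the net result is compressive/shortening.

0.401 mm

Internal axial forces (sectioning from the free end, tension +): N_DE = 24.8 kN, N_CD = 43.8 kN, N_BC = 48.55 kN, N_AB = 77.25 kN.
A_BC = 3117 mm².
A_CD = 1619 mm².
A_DE = 430.1 mm².
δ_AB = 77250·635/(1790·198000) = 0.1384 mm
δ_BC = 48550·738/(3117·198000) = 0.05805 mm
δ_CD = 43800·447/(1619·198000) = 0.06108 mm
δ_DE = 24800·493/(430.1·198000) = 0.1436 mm
δ = Σδ_i = 0.4011 mm.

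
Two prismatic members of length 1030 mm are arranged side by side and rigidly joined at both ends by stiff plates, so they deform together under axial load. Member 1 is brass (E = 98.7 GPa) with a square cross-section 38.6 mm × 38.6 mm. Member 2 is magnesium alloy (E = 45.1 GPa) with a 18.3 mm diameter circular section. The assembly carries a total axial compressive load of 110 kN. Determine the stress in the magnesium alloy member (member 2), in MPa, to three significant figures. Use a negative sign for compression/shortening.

A_1 = 1490 mm².
A_2 = 263 mm².
Equal strain + equilibrium ⇒ each member carries load in proportion to AE: A₁E₁ = 147100000 N, A₂E₂ = 11860000 N, ΣAE = 158900000 N.
σ₂ = P·E₂/ΣAE = -110000·45100/158900000 = -31.22 MPa.

-31.2 MPa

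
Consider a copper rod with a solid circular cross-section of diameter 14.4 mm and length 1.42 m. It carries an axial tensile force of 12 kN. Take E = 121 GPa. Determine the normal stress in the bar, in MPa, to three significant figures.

A = 162.9 mm².
σ = N/A = 12000/162.9 = 73.68 MPa.

73.7 MPa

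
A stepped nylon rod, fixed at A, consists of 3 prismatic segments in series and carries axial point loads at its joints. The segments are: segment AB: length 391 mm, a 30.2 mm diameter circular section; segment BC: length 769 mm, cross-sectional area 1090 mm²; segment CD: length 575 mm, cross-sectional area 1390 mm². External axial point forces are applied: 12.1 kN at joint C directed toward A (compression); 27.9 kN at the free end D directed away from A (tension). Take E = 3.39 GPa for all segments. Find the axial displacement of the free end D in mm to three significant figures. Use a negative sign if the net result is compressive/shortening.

9.24 mm

Internal axial forces (sectioning from the free end, tension +): N_CD = 27.9 kN, N_BC = 15.8 kN, N_AB = 15.8 kN.
A_AB = 716.3 mm².
δ_AB = 15800·391/(716.3·3390) = 2.544 mm
δ_BC = 15800·769/(1090·3390) = 3.288 mm
δ_CD = 27900·575/(1390·3390) = 3.405 mm
δ = Σδ_i = 9.237 mm.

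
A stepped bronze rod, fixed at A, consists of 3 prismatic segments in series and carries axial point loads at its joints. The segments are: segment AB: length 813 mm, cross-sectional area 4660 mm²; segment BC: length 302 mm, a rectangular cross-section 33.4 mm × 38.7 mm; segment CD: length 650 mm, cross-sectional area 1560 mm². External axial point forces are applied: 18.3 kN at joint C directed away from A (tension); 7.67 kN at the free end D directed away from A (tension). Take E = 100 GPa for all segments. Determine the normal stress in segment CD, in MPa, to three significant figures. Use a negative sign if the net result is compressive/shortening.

4.92 MPa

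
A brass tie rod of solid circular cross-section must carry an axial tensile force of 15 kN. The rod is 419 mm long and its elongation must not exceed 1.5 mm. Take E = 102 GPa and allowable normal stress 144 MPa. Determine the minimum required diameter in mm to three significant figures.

Required area A ≥ P/σ_allow = 15000/144 = 104.2 mm².
For a solid circular section, d ≥ √(4A/π) = 11.52 mm.
Elongation limit: A ≥ PL/(Eδ_allow) = 15000·419/(102000·1.5) = 41.08 mm² ⇒ d ≥ 7.232 mm.
The stress limit governs.

11.5 mm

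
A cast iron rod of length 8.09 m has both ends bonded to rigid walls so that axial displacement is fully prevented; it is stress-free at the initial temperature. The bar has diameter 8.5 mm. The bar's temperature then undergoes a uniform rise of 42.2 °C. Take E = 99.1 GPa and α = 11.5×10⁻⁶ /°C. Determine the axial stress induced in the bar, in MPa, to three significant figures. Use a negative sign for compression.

Free thermal expansion αLΔT = 11.5e-6 · 8090 · 42.2 = 3.926 mm.
The walls impose strain ε = −(3.926)/8090 = -4.8530e-04; σ = Eε = 99100 · -4.8530e-04 = -48.09 MPa.

-48.1 MPa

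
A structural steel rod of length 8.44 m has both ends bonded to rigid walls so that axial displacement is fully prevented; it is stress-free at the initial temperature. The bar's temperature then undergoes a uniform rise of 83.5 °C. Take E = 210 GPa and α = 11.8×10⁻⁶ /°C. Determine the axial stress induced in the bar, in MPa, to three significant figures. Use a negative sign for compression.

Free thermal expansion αLΔT = 11.8e-6 · 8440 · 83.5 = 8.316 mm.
The walls impose strain ε = −(8.316)/8440 = -9.8530e-04; σ = Eε = 210000 · -9.8530e-04 = -206.9 MPa.

-207 MPa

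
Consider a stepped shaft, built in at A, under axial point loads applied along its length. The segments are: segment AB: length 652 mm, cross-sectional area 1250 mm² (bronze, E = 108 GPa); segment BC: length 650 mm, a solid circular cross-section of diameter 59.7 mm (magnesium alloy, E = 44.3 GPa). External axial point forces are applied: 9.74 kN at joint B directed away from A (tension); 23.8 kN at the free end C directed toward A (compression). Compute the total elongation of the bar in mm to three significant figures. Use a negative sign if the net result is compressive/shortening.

Internal axial forces (sectioning from the free end, tension +): N_BC = -23.8 kN, N_AB = -14.06 kN.
A_BC = 2799 mm².
δ_AB = -14060·652/(1250·108000) = -0.0679 mm
δ_BC = -23800·650/(2799·44300) = -0.1248 mm
δ = Σδ_i = -0.1927 mm.

-0.193 mm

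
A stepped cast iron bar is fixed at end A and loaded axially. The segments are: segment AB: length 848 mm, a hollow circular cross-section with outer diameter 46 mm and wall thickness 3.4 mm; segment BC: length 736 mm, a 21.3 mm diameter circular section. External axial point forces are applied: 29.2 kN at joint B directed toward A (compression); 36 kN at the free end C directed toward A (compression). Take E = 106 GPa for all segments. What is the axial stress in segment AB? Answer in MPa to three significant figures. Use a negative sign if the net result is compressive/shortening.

Internal axial forces (sectioning from the free end, tension +): N_BC = -36 kN, N_AB = -65.2 kN.
A_AB = 455 mm².
σ_AB = N_AB/A_AB = -65200/455 = -143.3 MPa.

-143 MPa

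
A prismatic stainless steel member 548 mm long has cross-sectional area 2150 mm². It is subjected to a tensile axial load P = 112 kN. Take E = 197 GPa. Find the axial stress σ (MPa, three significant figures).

σ = N/A = 112000/2150 = 52.09 MPa.

52.1 MPa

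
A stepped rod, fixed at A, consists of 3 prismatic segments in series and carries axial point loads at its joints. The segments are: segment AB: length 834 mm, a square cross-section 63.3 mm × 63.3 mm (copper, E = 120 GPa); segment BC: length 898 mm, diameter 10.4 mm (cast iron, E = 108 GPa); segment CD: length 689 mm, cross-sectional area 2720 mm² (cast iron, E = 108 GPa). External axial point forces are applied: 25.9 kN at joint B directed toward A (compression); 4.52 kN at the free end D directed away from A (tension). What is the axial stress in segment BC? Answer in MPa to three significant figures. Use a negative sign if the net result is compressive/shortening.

53.2 MPa

Internal axial forces (sectioning from the free end, tension +): N_CD = 4.52 kN, N_BC = 4.52 kN, N_AB = -21.38 kN.
A_BC = 84.95 mm².
σ_BC = N_BC/A_BC = 4520/84.95 = 53.21 MPa.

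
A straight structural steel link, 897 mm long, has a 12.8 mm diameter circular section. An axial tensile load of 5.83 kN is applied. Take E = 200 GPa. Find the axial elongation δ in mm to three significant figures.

A = 128.7 mm².
δ_mech = NL/(AE) = 5830·897/(128.7·200000) = 0.2032 mm.

0.203 mm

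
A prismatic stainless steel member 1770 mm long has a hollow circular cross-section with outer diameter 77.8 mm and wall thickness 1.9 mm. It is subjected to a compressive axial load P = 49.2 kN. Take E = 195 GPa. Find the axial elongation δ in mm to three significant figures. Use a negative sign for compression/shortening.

A = 453 mm².
δ_mech = NL/(AE) = -49200·1770/(453·195000) = -0.9857 mm.

-0.986 mm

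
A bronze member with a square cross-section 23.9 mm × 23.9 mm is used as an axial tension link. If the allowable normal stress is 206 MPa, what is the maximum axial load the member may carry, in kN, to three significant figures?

A = 571.2 mm².
P_max = σ_allow · A = 206 · 571.2 = 117700 N = 117.7 kN.

118 kN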